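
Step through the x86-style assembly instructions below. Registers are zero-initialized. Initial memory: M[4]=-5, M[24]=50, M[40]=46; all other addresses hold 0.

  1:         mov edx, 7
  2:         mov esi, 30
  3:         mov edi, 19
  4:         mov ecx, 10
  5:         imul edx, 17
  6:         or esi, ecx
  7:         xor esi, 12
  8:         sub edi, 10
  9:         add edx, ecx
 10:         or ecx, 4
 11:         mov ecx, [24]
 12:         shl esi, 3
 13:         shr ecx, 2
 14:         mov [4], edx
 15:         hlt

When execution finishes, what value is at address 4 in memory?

mov edx, 7 → edx=7
mov esi, 30 → esi=30
mov edi, 19 → edi=19
mov ecx, 10 → ecx=10
imul edx, 17 → edx=7*17=119
or esi, ecx → esi=30|10=30
xor esi, 12 → esi=30^12=18
sub edi, 10 → edi=19-10=9
add edx, ecx → edx=119+10=129
or ecx, 4 → ecx=10|4=14
mov ecx, [24] → ecx=M[24]=50
shl esi, 3 → esi=18<<3=144
shr ecx, 2 → ecx=50>>2=12
mov [4], edx → M[4]=129
halt.

129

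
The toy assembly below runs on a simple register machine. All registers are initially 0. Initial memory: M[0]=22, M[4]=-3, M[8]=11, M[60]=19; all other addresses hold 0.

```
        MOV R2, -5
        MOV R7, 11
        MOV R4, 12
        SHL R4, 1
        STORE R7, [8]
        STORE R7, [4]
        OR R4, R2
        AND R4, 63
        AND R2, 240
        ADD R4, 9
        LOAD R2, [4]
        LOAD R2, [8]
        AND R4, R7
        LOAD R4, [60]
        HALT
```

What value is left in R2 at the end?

R2=-5
R7=11
R4=12
R4=12<<1=24
STORE R7, [8] → M[8]=11
STORE R7, [4] → M[4]=11
R4=24|(-5)=-5
R4=(-5)&63=59
R2=(-5)&240=240
R4=59+9=68
R2=M[4]=11
R2=M[8]=11
R4=68&11=0
R4=M[60]=19
halt.

11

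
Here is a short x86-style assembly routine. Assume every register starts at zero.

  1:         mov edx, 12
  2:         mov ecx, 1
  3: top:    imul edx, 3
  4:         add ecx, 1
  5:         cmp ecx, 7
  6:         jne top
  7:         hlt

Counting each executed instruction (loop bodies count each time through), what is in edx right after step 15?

after mov edx, 12: edx=12
after mov ecx, 1: ecx=1
after imul edx, 3: edx=12*3=36
after add ecx, 1: ecx=1+1=2
cmp ecx, 7  (cmp 2,7)
jne top: taken
after imul edx, 3: edx=36*3=108
after add ecx, 1: ecx=2+1=3
cmp ecx, 7  (cmp 3,7)
jne top: taken
after imul edx, 3: edx=108*3=324
after add ecx, 1: ecx=3+1=4
cmp ecx, 7  (cmp 4,7)
jne top: taken
after imul edx, 3: edx=324*3=972
After step 15: edx = 972.

972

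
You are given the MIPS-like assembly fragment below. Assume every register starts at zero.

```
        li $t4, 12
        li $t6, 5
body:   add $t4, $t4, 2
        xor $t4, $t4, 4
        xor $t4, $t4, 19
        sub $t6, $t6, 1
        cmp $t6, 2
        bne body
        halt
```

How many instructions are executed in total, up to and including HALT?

21

after li $t4, 12: $t4=12
after li $t6, 5: $t6=5
after add $t4, $t4, 2: $t4=12+2=14
after xor $t4, $t4, 4: $t4=14^4=10
after xor $t4, $t4, 19: $t4=10^19=25
after sub $t6, $t6, 1: $t6=5-1=4
cmp $t6, 2  (cmp 4,2)
bne body: taken
after add $t4, $t4, 2: $t4=25+2=27
after xor $t4, $t4, 4: $t4=27^4=31
after xor $t4, $t4, 19: $t4=31^19=12
after sub $t6, $t6, 1: $t6=4-1=3
cmp $t6, 2  (cmp 3,2)
bne body: taken
after add $t4, $t4, 2: $t4=12+2=14
after xor $t4, $t4, 4: $t4=14^4=10
after xor $t4, $t4, 19: $t4=10^19=25
after sub $t6, $t6, 1: $t6=3-1=2
cmp $t6, 2  (cmp 2,2)
bne body: not taken
halt.
Total executed instructions: 21.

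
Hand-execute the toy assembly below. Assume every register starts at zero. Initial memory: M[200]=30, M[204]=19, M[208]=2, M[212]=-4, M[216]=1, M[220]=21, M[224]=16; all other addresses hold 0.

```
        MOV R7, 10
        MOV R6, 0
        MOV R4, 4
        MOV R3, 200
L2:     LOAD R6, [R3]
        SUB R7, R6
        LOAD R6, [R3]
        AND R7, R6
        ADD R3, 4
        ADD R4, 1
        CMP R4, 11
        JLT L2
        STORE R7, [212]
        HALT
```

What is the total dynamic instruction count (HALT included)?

62

MOV R7, 10 → R7=10
MOV R6, 0 → R6=0
MOV R4, 4 → R4=4
MOV R3, 200 → R3=200
LOAD R6, [R3] → R6=M[200]=30
SUB R7, R6 → R7=10-30=-20
LOAD R6, [R3] → R6=M[200]=30
AND R7, R6 → R7=(-20)&30=12
ADD R3, 4 → R3=200+4=204
ADD R4, 1 → R4=4+1=5
CMP R4, 11  (cmp 5,11)
JLT L2: taken
LOAD R6, [R3] → R6=M[204]=19
SUB R7, R6 → R7=12-19=-7
LOAD R6, [R3] → R6=M[204]=19
AND R7, R6 → R7=(-7)&19=17
ADD R3, 4 → R3=204+4=208
ADD R4, 1 → R4=5+1=6
CMP R4, 11  (cmp 6,11)
JLT L2: taken
LOAD R6, [R3] → R6=M[208]=2
SUB R7, R6 → R7=17-2=15
LOAD R6, [R3] → R6=M[208]=2
AND R7, R6 → R7=15&2=2
ADD R3, 4 → R3=208+4=212
ADD R4, 1 → R4=6+1=7
CMP R4, 11  (cmp 7,11)
JLT L2: taken
LOAD R6, [R3] → R6=M[212]=-4
SUB R7, R6 → R7=2-(-4)=6
LOAD R6, [R3] → R6=M[212]=-4
AND R7, R6 → R7=6&(-4)=4
ADD R3, 4 → R3=212+4=216
ADD R4, 1 → R4=7+1=8
CMP R4, 11  (cmp 8,11)
JLT L2: taken
LOAD R6, [R3] → R6=M[216]=1
SUB R7, R6 → R7=4-1=3
LOAD R6, [R3] → R6=M[216]=1
AND R7, R6 → R7=3&1=1
ADD R3, 4 → R3=216+4=220
ADD R4, 1 → R4=8+1=9
CMP R4, 11  (cmp 9,11)
JLT L2: taken
LOAD R6, [R3] → R6=M[220]=21
SUB R7, R6 → R7=1-21=-20
LOAD R6, [R3] → R6=M[220]=21
AND R7, R6 → R7=(-20)&21=4
ADD R3, 4 → R3=220+4=224
ADD R4, 1 → R4=9+1=10
CMP R4, 11  (cmp 10,11)
JLT L2: taken
LOAD R6, [R3] → R6=M[224]=16
SUB R7, R6 → R7=4-16=-12
LOAD R6, [R3] → R6=M[224]=16
AND R7, R6 → R7=(-12)&16=16
ADD R3, 4 → R3=224+4=228
ADD R4, 1 → R4=10+1=11
CMP R4, 11  (cmp 11,11)
JLT L2: not taken
STORE R7, [212] → M[212]=16
halt.
Total executed instructions: 62.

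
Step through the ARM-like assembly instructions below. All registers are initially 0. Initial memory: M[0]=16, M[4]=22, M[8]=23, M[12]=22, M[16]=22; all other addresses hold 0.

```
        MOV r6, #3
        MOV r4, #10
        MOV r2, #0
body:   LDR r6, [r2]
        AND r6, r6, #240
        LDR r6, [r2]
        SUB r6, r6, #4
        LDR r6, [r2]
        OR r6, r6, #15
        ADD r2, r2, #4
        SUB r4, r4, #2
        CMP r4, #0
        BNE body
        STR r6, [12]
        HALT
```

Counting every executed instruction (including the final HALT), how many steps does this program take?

55

r6=3
r4=10
r2=0
r6=M[0]=16
r6=16&240=16
r6=M[0]=16
r6=16-4=12
r6=M[0]=16
r6=16|15=31
r2=0+4=4
r4=10-2=8
CMP r4, #0  (cmp 8,0)
BNE body: taken
r6=M[4]=22
r6=22&240=16
r6=M[4]=22
r6=22-4=18
r6=M[4]=22
r6=22|15=31
r2=4+4=8
r4=8-2=6
CMP r4, #0  (cmp 6,0)
BNE body: taken
r6=M[8]=23
r6=23&240=16
r6=M[8]=23
r6=23-4=19
r6=M[8]=23
r6=23|15=31
r2=8+4=12
r4=6-2=4
CMP r4, #0  (cmp 4,0)
BNE body: taken
r6=M[12]=22
r6=22&240=16
r6=M[12]=22
r6=22-4=18
r6=M[12]=22
r6=22|15=31
r2=12+4=16
r4=4-2=2
CMP r4, #0  (cmp 2,0)
BNE body: taken
r6=M[16]=22
r6=22&240=16
r6=M[16]=22
r6=22-4=18
r6=M[16]=22
r6=22|15=31
r2=16+4=20
r4=2-2=0
CMP r4, #0  (cmp 0,0)
BNE body: not taken
STR r6, [12] → M[12]=31
halt.
Total executed instructions: 55.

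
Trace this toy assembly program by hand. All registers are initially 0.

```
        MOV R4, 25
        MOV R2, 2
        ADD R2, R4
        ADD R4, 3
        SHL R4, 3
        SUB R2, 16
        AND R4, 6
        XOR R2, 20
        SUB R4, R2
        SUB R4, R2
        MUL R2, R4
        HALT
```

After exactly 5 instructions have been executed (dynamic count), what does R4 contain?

MOV R4, 25 → R4=25
MOV R2, 2 → R2=2
ADD R2, R4 → R2=2+25=27
ADD R4, 3 → R4=25+3=28
SHL R4, 3 → R4=28<<3=224
After step 5: R4 = 224.

224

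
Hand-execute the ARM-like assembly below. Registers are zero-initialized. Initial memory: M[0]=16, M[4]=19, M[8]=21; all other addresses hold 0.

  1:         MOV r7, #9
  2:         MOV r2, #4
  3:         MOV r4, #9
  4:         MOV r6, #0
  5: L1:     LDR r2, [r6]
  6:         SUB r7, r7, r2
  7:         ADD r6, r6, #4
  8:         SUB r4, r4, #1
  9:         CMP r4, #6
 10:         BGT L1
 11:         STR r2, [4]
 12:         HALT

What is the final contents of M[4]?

after MOV r7, #9: r7=9
after MOV r2, #4: r2=4
after MOV r4, #9: r4=9
after MOV r6, #0: r6=0
after LDR r2, [r6]: r2=M[0]=16
after SUB r7, r7, r2: r7=9-16=-7
after ADD r6, r6, #4: r6=0+4=4
after SUB r4, r4, #1: r4=9-1=8
CMP r4, #6  (cmp 8,6)
BGT L1: taken
after LDR r2, [r6]: r2=M[4]=19
after SUB r7, r7, r2: r7=(-7)-19=-26
after ADD r6, r6, #4: r6=4+4=8
after SUB r4, r4, #1: r4=8-1=7
CMP r4, #6  (cmp 7,6)
BGT L1: taken
after LDR r2, [r6]: r2=M[8]=21
after SUB r7, r7, r2: r7=(-26)-21=-47
after ADD r6, r6, #4: r6=8+4=12
after SUB r4, r4, #1: r4=7-1=6
CMP r4, #6  (cmp 6,6)
BGT L1: not taken
STR r2, [4] → M[4]=21
halt.

21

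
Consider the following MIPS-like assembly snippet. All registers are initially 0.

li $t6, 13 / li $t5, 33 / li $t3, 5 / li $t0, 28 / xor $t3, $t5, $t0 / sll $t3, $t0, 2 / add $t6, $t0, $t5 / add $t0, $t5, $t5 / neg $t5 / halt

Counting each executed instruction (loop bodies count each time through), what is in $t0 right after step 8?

66

li $t6, 13 → $t6=13
li $t5, 33 → $t5=33
li $t3, 5 → $t3=5
li $t0, 28 → $t0=28
xor $t3, $t5, $t0 → $t3=33^28=61
sll $t3, $t0, 2 → $t3=28<<2=112
add $t6, $t0, $t5 → $t6=28+33=61
add $t0, $t5, $t5 → $t0=33+33=66
After step 8: $t0 = 66.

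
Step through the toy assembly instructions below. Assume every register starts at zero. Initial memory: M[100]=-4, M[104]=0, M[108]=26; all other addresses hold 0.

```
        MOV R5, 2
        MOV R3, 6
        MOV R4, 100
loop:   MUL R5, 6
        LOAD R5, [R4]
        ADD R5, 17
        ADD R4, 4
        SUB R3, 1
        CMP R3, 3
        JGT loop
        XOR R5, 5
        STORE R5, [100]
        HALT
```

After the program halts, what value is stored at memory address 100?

MOV R5, 2 → R5=2
MOV R3, 6 → R3=6
MOV R4, 100 → R4=100
MUL R5, 6 → R5=2*6=12
LOAD R5, [R4] → R5=M[100]=-4
ADD R5, 17 → R5=(-4)+17=13
ADD R4, 4 → R4=100+4=104
SUB R3, 1 → R3=6-1=5
CMP R3, 3  (cmp 5,3)
JGT loop: taken
MUL R5, 6 → R5=13*6=78
LOAD R5, [R4] → R5=M[104]=0
ADD R5, 17 → R5=0+17=17
ADD R4, 4 → R4=104+4=108
SUB R3, 1 → R3=5-1=4
CMP R3, 3  (cmp 4,3)
JGT loop: taken
MUL R5, 6 → R5=17*6=102
LOAD R5, [R4] → R5=M[108]=26
ADD R5, 17 → R5=26+17=43
ADD R4, 4 → R4=108+4=112
SUB R3, 1 → R3=4-1=3
CMP R3, 3  (cmp 3,3)
JGT loop: not taken
XOR R5, 5 → R5=43^5=46
STORE R5, [100] → M[100]=46
halt.

46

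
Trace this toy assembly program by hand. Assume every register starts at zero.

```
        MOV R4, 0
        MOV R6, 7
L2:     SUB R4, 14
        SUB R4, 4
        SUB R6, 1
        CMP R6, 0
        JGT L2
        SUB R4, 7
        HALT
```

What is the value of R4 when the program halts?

-133

after MOV R4, 0: R4=0
after MOV R6, 7: R6=7
after SUB R4, 14: R4=0-14=-14
after SUB R4, 4: R4=(-14)-4=-18
after SUB R6, 1: R6=7-1=6
CMP R6, 0  (cmp 6,0)
JGT L2: taken
after SUB R4, 14: R4=(-18)-14=-32
after SUB R4, 4: R4=(-32)-4=-36
after SUB R6, 1: R6=6-1=5
CMP R6, 0  (cmp 5,0)
JGT L2: taken
after SUB R4, 14: R4=(-36)-14=-50
after SUB R4, 4: R4=(-50)-4=-54
after SUB R6, 1: R6=5-1=4
CMP R6, 0  (cmp 4,0)
JGT L2: taken
after SUB R4, 14: R4=(-54)-14=-68
after SUB R4, 4: R4=(-68)-4=-72
after SUB R6, 1: R6=4-1=3
CMP R6, 0  (cmp 3,0)
JGT L2: taken
after SUB R4, 14: R4=(-72)-14=-86
after SUB R4, 4: R4=(-86)-4=-90
after SUB R6, 1: R6=3-1=2
CMP R6, 0  (cmp 2,0)
JGT L2: taken
after SUB R4, 14: R4=(-90)-14=-104
after SUB R4, 4: R4=(-104)-4=-108
after SUB R6, 1: R6=2-1=1
CMP R6, 0  (cmp 1,0)
JGT L2: taken
after SUB R4, 14: R4=(-108)-14=-122
after SUB R4, 4: R4=(-122)-4=-126
after SUB R6, 1: R6=1-1=0
CMP R6, 0  (cmp 0,0)
JGT L2: not taken
after SUB R4, 7: R4=(-126)-7=-133
halt.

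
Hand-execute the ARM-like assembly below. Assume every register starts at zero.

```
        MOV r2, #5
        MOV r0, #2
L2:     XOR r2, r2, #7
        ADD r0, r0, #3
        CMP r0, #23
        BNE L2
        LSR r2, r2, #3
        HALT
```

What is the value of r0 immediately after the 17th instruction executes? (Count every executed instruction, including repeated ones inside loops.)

14

after MOV r2, #5: r2=5
after MOV r0, #2: r0=2
after XOR r2, r2, #7: r2=5^7=2
after ADD r0, r0, #3: r0=2+3=5
CMP r0, #23  (cmp 5,23)
BNE L2: taken
after XOR r2, r2, #7: r2=2^7=5
after ADD r0, r0, #3: r0=5+3=8
CMP r0, #23  (cmp 8,23)
BNE L2: taken
after XOR r2, r2, #7: r2=5^7=2
after ADD r0, r0, #3: r0=8+3=11
CMP r0, #23  (cmp 11,23)
BNE L2: taken
after XOR r2, r2, #7: r2=2^7=5
after ADD r0, r0, #3: r0=11+3=14
CMP r0, #23  (cmp 14,23)
After step 17: r0 = 14.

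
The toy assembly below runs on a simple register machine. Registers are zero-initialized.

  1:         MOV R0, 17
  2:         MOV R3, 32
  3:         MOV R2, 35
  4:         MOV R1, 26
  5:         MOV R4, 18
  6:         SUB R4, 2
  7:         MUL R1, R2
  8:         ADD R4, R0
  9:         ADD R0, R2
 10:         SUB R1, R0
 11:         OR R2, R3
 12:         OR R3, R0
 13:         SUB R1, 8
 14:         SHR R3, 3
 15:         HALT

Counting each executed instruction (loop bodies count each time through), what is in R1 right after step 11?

858

MOV R0, 17 → R0=17
MOV R3, 32 → R3=32
MOV R2, 35 → R2=35
MOV R1, 26 → R1=26
MOV R4, 18 → R4=18
SUB R4, 2 → R4=18-2=16
MUL R1, R2 → R1=26*35=910
ADD R4, R0 → R4=16+17=33
ADD R0, R2 → R0=17+35=52
SUB R1, R0 → R1=910-52=858
OR R2, R3 → R2=35|32=35
After step 11: R1 = 858.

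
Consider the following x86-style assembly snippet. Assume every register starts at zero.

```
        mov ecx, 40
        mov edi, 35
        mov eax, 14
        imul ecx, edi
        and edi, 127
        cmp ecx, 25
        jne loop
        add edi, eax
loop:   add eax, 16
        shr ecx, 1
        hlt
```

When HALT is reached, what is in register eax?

after mov ecx, 40: ecx=40
after mov edi, 35: edi=35
after mov eax, 14: eax=14
after imul ecx, edi: ecx=40*35=1400
after and edi, 127: edi=35&127=35
cmp ecx, 25  (cmp 1400,25)
jne loop: taken
after add eax, 16: eax=14+16=30
after shr ecx, 1: ecx=1400>>1=700
halt.

30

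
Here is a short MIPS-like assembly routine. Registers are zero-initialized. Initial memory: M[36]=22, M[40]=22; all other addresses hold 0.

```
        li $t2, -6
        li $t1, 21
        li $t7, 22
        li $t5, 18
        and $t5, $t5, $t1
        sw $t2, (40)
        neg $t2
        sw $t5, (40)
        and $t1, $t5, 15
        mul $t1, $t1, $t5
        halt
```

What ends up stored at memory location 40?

16

$t2=-6
$t1=21
$t7=22
$t5=18
$t5=18&21=16
sw $t2, (40) → M[40]=-6
$t2=-(-6)=6
sw $t5, (40) → M[40]=16
$t1=16&15=0
$t1=0*16=0
halt.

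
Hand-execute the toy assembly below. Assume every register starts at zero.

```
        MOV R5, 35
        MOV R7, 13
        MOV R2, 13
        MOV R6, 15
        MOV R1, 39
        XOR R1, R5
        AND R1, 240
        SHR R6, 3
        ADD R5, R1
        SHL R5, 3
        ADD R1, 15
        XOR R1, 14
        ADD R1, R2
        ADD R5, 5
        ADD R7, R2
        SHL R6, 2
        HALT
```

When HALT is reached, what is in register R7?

after MOV R5, 35: R5=35
after MOV R7, 13: R7=13
after MOV R2, 13: R2=13
after MOV R6, 15: R6=15
after MOV R1, 39: R1=39
after XOR R1, R5: R1=39^35=4
after AND R1, 240: R1=4&240=0
after SHR R6, 3: R6=15>>3=1
after ADD R5, R1: R5=35+0=35
after SHL R5, 3: R5=35<<3=280
after ADD R1, 15: R1=0+15=15
after XOR R1, 14: R1=15^14=1
after ADD R1, R2: R1=1+13=14
after ADD R5, 5: R5=280+5=285
after ADD R7, R2: R7=13+13=26
after SHL R6, 2: R6=1<<2=4
halt.

26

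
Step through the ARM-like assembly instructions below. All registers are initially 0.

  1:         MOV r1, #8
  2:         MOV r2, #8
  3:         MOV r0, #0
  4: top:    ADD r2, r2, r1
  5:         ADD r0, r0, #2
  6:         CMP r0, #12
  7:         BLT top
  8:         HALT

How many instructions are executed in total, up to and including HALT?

MOV r1, #8 → r1=8
MOV r2, #8 → r2=8
MOV r0, #0 → r0=0
ADD r2, r2, r1 → r2=8+8=16
ADD r0, r0, #2 → r0=0+2=2
CMP r0, #12  (cmp 2,12)
BLT top: taken
ADD r2, r2, r1 → r2=16+8=24
ADD r0, r0, #2 → r0=2+2=4
CMP r0, #12  (cmp 4,12)
BLT top: taken
ADD r2, r2, r1 → r2=24+8=32
ADD r0, r0, #2 → r0=4+2=6
CMP r0, #12  (cmp 6,12)
BLT top: taken
ADD r2, r2, r1 → r2=32+8=40
ADD r0, r0, #2 → r0=6+2=8
CMP r0, #12  (cmp 8,12)
BLT top: taken
ADD r2, r2, r1 → r2=40+8=48
ADD r0, r0, #2 → r0=8+2=10
CMP r0, #12  (cmp 10,12)
BLT top: taken
ADD r2, r2, r1 → r2=48+8=56
ADD r0, r0, #2 → r0=10+2=12
CMP r0, #12  (cmp 12,12)
BLT top: not taken
halt.
Total executed instructions: 28.

28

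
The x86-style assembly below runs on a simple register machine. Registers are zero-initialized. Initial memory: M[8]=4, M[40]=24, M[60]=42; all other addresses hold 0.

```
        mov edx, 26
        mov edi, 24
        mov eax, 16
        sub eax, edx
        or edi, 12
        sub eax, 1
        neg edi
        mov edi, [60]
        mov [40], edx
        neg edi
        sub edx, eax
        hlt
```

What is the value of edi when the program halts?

-42

after mov edx, 26: edx=26
after mov edi, 24: edi=24
after mov eax, 16: eax=16
after sub eax, edx: eax=16-26=-10
after or edi, 12: edi=24|12=28
after sub eax, 1: eax=(-10)-1=-11
after neg edi: edi=-(28)=-28
after mov edi, [60]: edi=M[60]=42
mov [40], edx → M[40]=26
after neg edi: edi=-(42)=-42
after sub edx, eax: edx=26-(-11)=37
halt.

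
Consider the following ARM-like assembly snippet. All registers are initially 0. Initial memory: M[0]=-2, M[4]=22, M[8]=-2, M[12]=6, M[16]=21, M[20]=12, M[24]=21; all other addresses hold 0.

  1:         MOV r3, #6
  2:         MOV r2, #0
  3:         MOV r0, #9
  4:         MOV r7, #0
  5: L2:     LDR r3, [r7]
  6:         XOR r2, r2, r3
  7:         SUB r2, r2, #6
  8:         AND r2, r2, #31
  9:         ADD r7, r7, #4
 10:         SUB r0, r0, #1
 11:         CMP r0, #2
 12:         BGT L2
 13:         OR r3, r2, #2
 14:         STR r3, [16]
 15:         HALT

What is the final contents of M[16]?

r3=6
r2=0
r0=9
r7=0
r3=M[0]=-2
r2=0^(-2)=-2
r2=(-2)-6=-8
r2=(-8)&31=24
r7=0+4=4
r0=9-1=8
CMP r0, #2  (cmp 8,2)
BGT L2: taken
r3=M[4]=22
r2=24^22=14
r2=14-6=8
r2=8&31=8
r7=4+4=8
r0=8-1=7
CMP r0, #2  (cmp 7,2)
BGT L2: taken
r3=M[8]=-2
r2=8^(-2)=-10
r2=(-10)-6=-16
r2=(-16)&31=16
r7=8+4=12
r0=7-1=6
CMP r0, #2  (cmp 6,2)
BGT L2: taken
r3=M[12]=6
r2=16^6=22
r2=22-6=16
r2=16&31=16
r7=12+4=16
r0=6-1=5
CMP r0, #2  (cmp 5,2)
BGT L2: taken
r3=M[16]=21
r2=16^21=5
r2=5-6=-1
r2=(-1)&31=31
r7=16+4=20
r0=5-1=4
CMP r0, #2  (cmp 4,2)
BGT L2: taken
r3=M[20]=12
r2=31^12=19
r2=19-6=13
r2=13&31=13
r7=20+4=24
r0=4-1=3
CMP r0, #2  (cmp 3,2)
BGT L2: taken
r3=M[24]=21
r2=13^21=24
r2=24-6=18
r2=18&31=18
r7=24+4=28
r0=3-1=2
CMP r0, #2  (cmp 2,2)
BGT L2: not taken
r3=18|2=18
STR r3, [16] → M[16]=18
halt.

18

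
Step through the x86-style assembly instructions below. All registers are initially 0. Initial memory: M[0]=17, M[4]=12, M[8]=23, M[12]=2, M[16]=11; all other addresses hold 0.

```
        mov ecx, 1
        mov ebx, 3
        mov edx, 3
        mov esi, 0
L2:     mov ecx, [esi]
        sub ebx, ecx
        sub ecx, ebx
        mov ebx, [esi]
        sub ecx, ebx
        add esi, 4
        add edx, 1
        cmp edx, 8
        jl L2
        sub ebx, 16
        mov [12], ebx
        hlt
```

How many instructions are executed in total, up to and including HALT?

52

mov ecx, 1 → ecx=1
mov ebx, 3 → ebx=3
mov edx, 3 → edx=3
mov esi, 0 → esi=0
mov ecx, [esi] → ecx=M[0]=17
sub ebx, ecx → ebx=3-17=-14
sub ecx, ebx → ecx=17-(-14)=31
mov ebx, [esi] → ebx=M[0]=17
sub ecx, ebx → ecx=31-17=14
add esi, 4 → esi=0+4=4
add edx, 1 → edx=3+1=4
cmp edx, 8  (cmp 4,8)
jl L2: taken
mov ecx, [esi] → ecx=M[4]=12
sub ebx, ecx → ebx=17-12=5
sub ecx, ebx → ecx=12-5=7
mov ebx, [esi] → ebx=M[4]=12
sub ecx, ebx → ecx=7-12=-5
add esi, 4 → esi=4+4=8
add edx, 1 → edx=4+1=5
cmp edx, 8  (cmp 5,8)
jl L2: taken
mov ecx, [esi] → ecx=M[8]=23
sub ebx, ecx → ebx=12-23=-11
sub ecx, ebx → ecx=23-(-11)=34
mov ebx, [esi] → ebx=M[8]=23
sub ecx, ebx → ecx=34-23=11
add esi, 4 → esi=8+4=12
add edx, 1 → edx=5+1=6
cmp edx, 8  (cmp 6,8)
jl L2: taken
mov ecx, [esi] → ecx=M[12]=2
sub ebx, ecx → ebx=23-2=21
sub ecx, ebx → ecx=2-21=-19
mov ebx, [esi] → ebx=M[12]=2
sub ecx, ebx → ecx=(-19)-2=-21
add esi, 4 → esi=12+4=16
add edx, 1 → edx=6+1=7
cmp edx, 8  (cmp 7,8)
jl L2: taken
mov ecx, [esi] → ecx=M[16]=11
sub ebx, ecx → ebx=2-11=-9
sub ecx, ebx → ecx=11-(-9)=20
mov ebx, [esi] → ebx=M[16]=11
sub ecx, ebx → ecx=20-11=9
add esi, 4 → esi=16+4=20
add edx, 1 → edx=7+1=8
cmp edx, 8  (cmp 8,8)
jl L2: not taken
sub ebx, 16 → ebx=11-16=-5
mov [12], ebx → M[12]=-5
halt.
Total executed instructions: 52.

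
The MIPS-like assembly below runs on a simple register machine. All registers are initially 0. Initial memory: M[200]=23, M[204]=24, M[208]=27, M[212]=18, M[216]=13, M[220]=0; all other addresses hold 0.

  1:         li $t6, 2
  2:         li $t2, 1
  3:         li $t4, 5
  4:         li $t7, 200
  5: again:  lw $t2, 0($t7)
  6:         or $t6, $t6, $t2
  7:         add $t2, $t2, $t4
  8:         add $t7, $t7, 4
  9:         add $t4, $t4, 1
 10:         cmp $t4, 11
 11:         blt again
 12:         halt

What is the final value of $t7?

li $t6, 2 → $t6=2
li $t2, 1 → $t2=1
li $t4, 5 → $t4=5
li $t7, 200 → $t7=200
lw $t2, 0($t7) → $t2=M[200]=23
or $t6, $t6, $t2 → $t6=2|23=23
add $t2, $t2, $t4 → $t2=23+5=28
add $t7, $t7, 4 → $t7=200+4=204
add $t4, $t4, 1 → $t4=5+1=6
cmp $t4, 11  (cmp 6,11)
blt again: taken
lw $t2, 0($t7) → $t2=M[204]=24
or $t6, $t6, $t2 → $t6=23|24=31
add $t2, $t2, $t4 → $t2=24+6=30
add $t7, $t7, 4 → $t7=204+4=208
add $t4, $t4, 1 → $t4=6+1=7
cmp $t4, 11  (cmp 7,11)
blt again: taken
lw $t2, 0($t7) → $t2=M[208]=27
or $t6, $t6, $t2 → $t6=31|27=31
add $t2, $t2, $t4 → $t2=27+7=34
add $t7, $t7, 4 → $t7=208+4=212
add $t4, $t4, 1 → $t4=7+1=8
cmp $t4, 11  (cmp 8,11)
blt again: taken
lw $t2, 0($t7) → $t2=M[212]=18
or $t6, $t6, $t2 → $t6=31|18=31
add $t2, $t2, $t4 → $t2=18+8=26
add $t7, $t7, 4 → $t7=212+4=216
add $t4, $t4, 1 → $t4=8+1=9
cmp $t4, 11  (cmp 9,11)
blt again: taken
lw $t2, 0($t7) → $t2=M[216]=13
or $t6, $t6, $t2 → $t6=31|13=31
add $t2, $t2, $t4 → $t2=13+9=22
add $t7, $t7, 4 → $t7=216+4=220
add $t4, $t4, 1 → $t4=9+1=10
cmp $t4, 11  (cmp 10,11)
blt again: taken
lw $t2, 0($t7) → $t2=M[220]=0
or $t6, $t6, $t2 → $t6=31|0=31
add $t2, $t2, $t4 → $t2=0+10=10
add $t7, $t7, 4 → $t7=220+4=224
add $t4, $t4, 1 → $t4=10+1=11
cmp $t4, 11  (cmp 11,11)
blt again: not taken
halt.

224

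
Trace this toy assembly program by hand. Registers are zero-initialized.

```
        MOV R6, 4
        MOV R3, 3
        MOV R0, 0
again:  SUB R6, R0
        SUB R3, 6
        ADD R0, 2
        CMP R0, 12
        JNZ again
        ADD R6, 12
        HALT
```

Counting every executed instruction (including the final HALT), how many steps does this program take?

R6=4
R3=3
R0=0
R6=4-0=4
R3=3-6=-3
R0=0+2=2
CMP R0, 12  (cmp 2,12)
JNZ again: taken
R6=4-2=2
R3=(-3)-6=-9
R0=2+2=4
CMP R0, 12  (cmp 4,12)
JNZ again: taken
R6=2-4=-2
R3=(-9)-6=-15
R0=4+2=6
CMP R0, 12  (cmp 6,12)
JNZ again: taken
R6=(-2)-6=-8
R3=(-15)-6=-21
R0=6+2=8
CMP R0, 12  (cmp 8,12)
JNZ again: taken
R6=(-8)-8=-16
R3=(-21)-6=-27
R0=8+2=10
CMP R0, 12  (cmp 10,12)
JNZ again: taken
R6=(-16)-10=-26
R3=(-27)-6=-33
R0=10+2=12
CMP R0, 12  (cmp 12,12)
JNZ again: not taken
R6=(-26)+12=-14
halt.
Total executed instructions: 35.

35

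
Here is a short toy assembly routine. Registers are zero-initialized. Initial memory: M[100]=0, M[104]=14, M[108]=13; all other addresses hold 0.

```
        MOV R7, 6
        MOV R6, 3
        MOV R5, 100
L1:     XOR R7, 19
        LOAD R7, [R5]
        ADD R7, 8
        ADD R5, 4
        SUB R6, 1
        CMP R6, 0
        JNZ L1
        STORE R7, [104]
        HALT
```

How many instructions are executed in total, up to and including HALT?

26

R7=6
R6=3
R5=100
R7=6^19=21
R7=M[100]=0
R7=0+8=8
R5=100+4=104
R6=3-1=2
CMP R6, 0  (cmp 2,0)
JNZ L1: taken
R7=8^19=27
R7=M[104]=14
R7=14+8=22
R5=104+4=108
R6=2-1=1
CMP R6, 0  (cmp 1,0)
JNZ L1: taken
R7=22^19=5
R7=M[108]=13
R7=13+8=21
R5=108+4=112
R6=1-1=0
CMP R6, 0  (cmp 0,0)
JNZ L1: not taken
STORE R7, [104] → M[104]=21
halt.
Total executed instructions: 26.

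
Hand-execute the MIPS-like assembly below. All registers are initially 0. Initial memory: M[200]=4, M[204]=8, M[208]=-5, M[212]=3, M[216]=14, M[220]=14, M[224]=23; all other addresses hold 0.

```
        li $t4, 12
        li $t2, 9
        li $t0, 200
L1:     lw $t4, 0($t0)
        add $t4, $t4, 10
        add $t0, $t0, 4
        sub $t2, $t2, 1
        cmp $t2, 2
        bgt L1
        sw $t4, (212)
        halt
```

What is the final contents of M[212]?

33

$t4=12
$t2=9
$t0=200
$t4=M[200]=4
$t4=4+10=14
$t0=200+4=204
$t2=9-1=8
cmp $t2, 2  (cmp 8,2)
bgt L1: taken
$t4=M[204]=8
$t4=8+10=18
$t0=204+4=208
$t2=8-1=7
cmp $t2, 2  (cmp 7,2)
bgt L1: taken
$t4=M[208]=-5
$t4=(-5)+10=5
$t0=208+4=212
$t2=7-1=6
cmp $t2, 2  (cmp 6,2)
bgt L1: taken
$t4=M[212]=3
$t4=3+10=13
$t0=212+4=216
$t2=6-1=5
cmp $t2, 2  (cmp 5,2)
bgt L1: taken
$t4=M[216]=14
$t4=14+10=24
$t0=216+4=220
$t2=5-1=4
cmp $t2, 2  (cmp 4,2)
bgt L1: taken
$t4=M[220]=14
$t4=14+10=24
$t0=220+4=224
$t2=4-1=3
cmp $t2, 2  (cmp 3,2)
bgt L1: taken
$t4=M[224]=23
$t4=23+10=33
$t0=224+4=228
$t2=3-1=2
cmp $t2, 2  (cmp 2,2)
bgt L1: not taken
sw $t4, (212) → M[212]=33
halt.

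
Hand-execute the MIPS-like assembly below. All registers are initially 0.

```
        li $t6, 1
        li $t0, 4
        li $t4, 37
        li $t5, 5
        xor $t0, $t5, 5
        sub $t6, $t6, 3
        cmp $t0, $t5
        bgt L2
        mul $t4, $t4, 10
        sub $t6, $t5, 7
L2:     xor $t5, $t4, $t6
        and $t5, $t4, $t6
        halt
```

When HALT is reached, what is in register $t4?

370

$t6=1
$t0=4
$t4=37
$t5=5
$t0=5^5=0
$t6=1-3=-2
cmp $t0, $t5  (cmp 0,5)
bgt L2: not taken
$t4=37*10=370
$t6=5-7=-2
$t5=370^(-2)=-372
$t5=370&(-2)=370
halt.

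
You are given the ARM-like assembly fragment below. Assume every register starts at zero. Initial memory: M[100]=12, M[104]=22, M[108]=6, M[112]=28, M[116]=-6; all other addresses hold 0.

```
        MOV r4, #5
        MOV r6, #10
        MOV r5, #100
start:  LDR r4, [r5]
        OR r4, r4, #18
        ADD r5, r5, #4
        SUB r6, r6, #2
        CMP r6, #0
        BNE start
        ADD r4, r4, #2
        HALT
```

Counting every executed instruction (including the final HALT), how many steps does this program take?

35

MOV r4, #5 → r4=5
MOV r6, #10 → r6=10
MOV r5, #100 → r5=100
LDR r4, [r5] → r4=M[100]=12
OR r4, r4, #18 → r4=12|18=30
ADD r5, r5, #4 → r5=100+4=104
SUB r6, r6, #2 → r6=10-2=8
CMP r6, #0  (cmp 8,0)
BNE start: taken
LDR r4, [r5] → r4=M[104]=22
OR r4, r4, #18 → r4=22|18=22
ADD r5, r5, #4 → r5=104+4=108
SUB r6, r6, #2 → r6=8-2=6
CMP r6, #0  (cmp 6,0)
BNE start: taken
LDR r4, [r5] → r4=M[108]=6
OR r4, r4, #18 → r4=6|18=22
ADD r5, r5, #4 → r5=108+4=112
SUB r6, r6, #2 → r6=6-2=4
CMP r6, #0  (cmp 4,0)
BNE start: taken
LDR r4, [r5] → r4=M[112]=28
OR r4, r4, #18 → r4=28|18=30
ADD r5, r5, #4 → r5=112+4=116
SUB r6, r6, #2 → r6=4-2=2
CMP r6, #0  (cmp 2,0)
BNE start: taken
LDR r4, [r5] → r4=M[116]=-6
OR r4, r4, #18 → r4=(-6)|18=-6
ADD r5, r5, #4 → r5=116+4=120
SUB r6, r6, #2 → r6=2-2=0
CMP r6, #0  (cmp 0,0)
BNE start: not taken
ADD r4, r4, #2 → r4=(-6)+2=-4
halt.
Total executed instructions: 35.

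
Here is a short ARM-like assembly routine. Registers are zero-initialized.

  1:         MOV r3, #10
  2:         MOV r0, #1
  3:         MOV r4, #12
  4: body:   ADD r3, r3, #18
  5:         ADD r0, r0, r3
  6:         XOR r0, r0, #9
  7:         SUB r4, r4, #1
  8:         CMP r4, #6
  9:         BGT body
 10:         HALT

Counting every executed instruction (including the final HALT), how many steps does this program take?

40

MOV r3, #10 → r3=10
MOV r0, #1 → r0=1
MOV r4, #12 → r4=12
ADD r3, r3, #18 → r3=10+18=28
ADD r0, r0, r3 → r0=1+28=29
XOR r0, r0, #9 → r0=29^9=20
SUB r4, r4, #1 → r4=12-1=11
CMP r4, #6  (cmp 11,6)
BGT body: taken
ADD r3, r3, #18 → r3=28+18=46
ADD r0, r0, r3 → r0=20+46=66
XOR r0, r0, #9 → r0=66^9=75
SUB r4, r4, #1 → r4=11-1=10
CMP r4, #6  (cmp 10,6)
BGT body: taken
ADD r3, r3, #18 → r3=46+18=64
ADD r0, r0, r3 → r0=75+64=139
XOR r0, r0, #9 → r0=139^9=130
SUB r4, r4, #1 → r4=10-1=9
CMP r4, #6  (cmp 9,6)
BGT body: taken
ADD r3, r3, #18 → r3=64+18=82
ADD r0, r0, r3 → r0=130+82=212
XOR r0, r0, #9 → r0=212^9=221
SUB r4, r4, #1 → r4=9-1=8
CMP r4, #6  (cmp 8,6)
BGT body: taken
ADD r3, r3, #18 → r3=82+18=100
ADD r0, r0, r3 → r0=221+100=321
XOR r0, r0, #9 → r0=321^9=328
SUB r4, r4, #1 → r4=8-1=7
CMP r4, #6  (cmp 7,6)
BGT body: taken
ADD r3, r3, #18 → r3=100+18=118
ADD r0, r0, r3 → r0=328+118=446
XOR r0, r0, #9 → r0=446^9=439
SUB r4, r4, #1 → r4=7-1=6
CMP r4, #6  (cmp 6,6)
BGT body: not taken
halt.
Total executed instructions: 40.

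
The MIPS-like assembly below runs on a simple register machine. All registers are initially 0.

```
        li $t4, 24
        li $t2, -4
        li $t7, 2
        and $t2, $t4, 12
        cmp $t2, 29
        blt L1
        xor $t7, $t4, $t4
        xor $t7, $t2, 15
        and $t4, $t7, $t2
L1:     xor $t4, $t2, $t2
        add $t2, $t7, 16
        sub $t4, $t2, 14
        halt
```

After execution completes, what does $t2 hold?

18

after li $t4, 24: $t4=24
after li $t2, -4: $t2=-4
after li $t7, 2: $t7=2
after and $t2, $t4, 12: $t2=24&12=8
cmp $t2, 29  (cmp 8,29)
blt L1: taken
after xor $t4, $t2, $t2: $t4=8^8=0
after add $t2, $t7, 16: $t2=2+16=18
after sub $t4, $t2, 14: $t4=18-14=4
halt.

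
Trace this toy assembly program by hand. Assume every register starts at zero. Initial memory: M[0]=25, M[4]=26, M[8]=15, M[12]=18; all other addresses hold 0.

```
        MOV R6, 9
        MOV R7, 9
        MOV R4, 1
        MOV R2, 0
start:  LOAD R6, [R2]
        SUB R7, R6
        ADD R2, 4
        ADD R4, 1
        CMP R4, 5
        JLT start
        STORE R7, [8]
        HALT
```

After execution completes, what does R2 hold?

16

MOV R6, 9 → R6=9
MOV R7, 9 → R7=9
MOV R4, 1 → R4=1
MOV R2, 0 → R2=0
LOAD R6, [R2] → R6=M[0]=25
SUB R7, R6 → R7=9-25=-16
ADD R2, 4 → R2=0+4=4
ADD R4, 1 → R4=1+1=2
CMP R4, 5  (cmp 2,5)
JLT start: taken
LOAD R6, [R2] → R6=M[4]=26
SUB R7, R6 → R7=(-16)-26=-42
ADD R2, 4 → R2=4+4=8
ADD R4, 1 → R4=2+1=3
CMP R4, 5  (cmp 3,5)
JLT start: taken
LOAD R6, [R2] → R6=M[8]=15
SUB R7, R6 → R7=(-42)-15=-57
ADD R2, 4 → R2=8+4=12
ADD R4, 1 → R4=3+1=4
CMP R4, 5  (cmp 4,5)
JLT start: taken
LOAD R6, [R2] → R6=M[12]=18
SUB R7, R6 → R7=(-57)-18=-75
ADD R2, 4 → R2=12+4=16
ADD R4, 1 → R4=4+1=5
CMP R4, 5  (cmp 5,5)
JLT start: not taken
STORE R7, [8] → M[8]=-75
halt.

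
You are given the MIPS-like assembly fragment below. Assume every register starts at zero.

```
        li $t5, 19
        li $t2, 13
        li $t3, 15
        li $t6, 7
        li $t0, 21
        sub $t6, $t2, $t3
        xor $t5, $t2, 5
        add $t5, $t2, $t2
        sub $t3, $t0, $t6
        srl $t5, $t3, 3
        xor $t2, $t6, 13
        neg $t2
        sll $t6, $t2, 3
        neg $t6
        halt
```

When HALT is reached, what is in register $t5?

li $t5, 19 → $t5=19
li $t2, 13 → $t2=13
li $t3, 15 → $t3=15
li $t6, 7 → $t6=7
li $t0, 21 → $t0=21
sub $t6, $t2, $t3 → $t6=13-15=-2
xor $t5, $t2, 5 → $t5=13^5=8
add $t5, $t2, $t2 → $t5=13+13=26
sub $t3, $t0, $t6 → $t3=21-(-2)=23
srl $t5, $t3, 3 → $t5=23>>3=2
xor $t2, $t6, 13 → $t2=(-2)^13=-13
neg $t2 → $t2=-(-13)=13
sll $t6, $t2, 3 → $t6=13<<3=104
neg $t6 → $t6=-(104)=-104
halt.

2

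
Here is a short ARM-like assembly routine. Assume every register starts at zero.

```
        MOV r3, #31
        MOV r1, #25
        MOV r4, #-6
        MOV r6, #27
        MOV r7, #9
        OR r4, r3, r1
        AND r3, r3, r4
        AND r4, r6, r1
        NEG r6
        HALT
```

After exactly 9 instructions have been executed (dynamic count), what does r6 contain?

-27

after MOV r3, #31: r3=31
after MOV r1, #25: r1=25
after MOV r4, #-6: r4=-6
after MOV r6, #27: r6=27
after MOV r7, #9: r7=9
after OR r4, r3, r1: r4=31|25=31
after AND r3, r3, r4: r3=31&31=31
after AND r4, r6, r1: r4=27&25=25
after NEG r6: r6=-(27)=-27
After step 9: r6 = -27.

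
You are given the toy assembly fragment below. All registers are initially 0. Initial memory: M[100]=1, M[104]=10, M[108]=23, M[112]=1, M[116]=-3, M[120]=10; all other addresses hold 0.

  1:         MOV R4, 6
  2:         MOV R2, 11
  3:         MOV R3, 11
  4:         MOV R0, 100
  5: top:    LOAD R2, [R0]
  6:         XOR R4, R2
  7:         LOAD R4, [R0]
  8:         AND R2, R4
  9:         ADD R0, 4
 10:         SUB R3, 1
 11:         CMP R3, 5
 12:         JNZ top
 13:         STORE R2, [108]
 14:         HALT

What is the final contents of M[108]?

10

R4=6
R2=11
R3=11
R0=100
R2=M[100]=1
R4=6^1=7
R4=M[100]=1
R2=1&1=1
R0=100+4=104
R3=11-1=10
CMP R3, 5  (cmp 10,5)
JNZ top: taken
R2=M[104]=10
R4=1^10=11
R4=M[104]=10
R2=10&10=10
R0=104+4=108
R3=10-1=9
CMP R3, 5  (cmp 9,5)
JNZ top: taken
R2=M[108]=23
R4=10^23=29
R4=M[108]=23
R2=23&23=23
R0=108+4=112
R3=9-1=8
CMP R3, 5  (cmp 8,5)
JNZ top: taken
R2=M[112]=1
R4=23^1=22
R4=M[112]=1
R2=1&1=1
R0=112+4=116
R3=8-1=7
CMP R3, 5  (cmp 7,5)
JNZ top: taken
R2=M[116]=-3
R4=1^(-3)=-4
R4=M[116]=-3
R2=(-3)&(-3)=-3
R0=116+4=120
R3=7-1=6
CMP R3, 5  (cmp 6,5)
JNZ top: taken
R2=M[120]=10
R4=(-3)^10=-9
R4=M[120]=10
R2=10&10=10
R0=120+4=124
R3=6-1=5
CMP R3, 5  (cmp 5,5)
JNZ top: not taken
STORE R2, [108] → M[108]=10
halt.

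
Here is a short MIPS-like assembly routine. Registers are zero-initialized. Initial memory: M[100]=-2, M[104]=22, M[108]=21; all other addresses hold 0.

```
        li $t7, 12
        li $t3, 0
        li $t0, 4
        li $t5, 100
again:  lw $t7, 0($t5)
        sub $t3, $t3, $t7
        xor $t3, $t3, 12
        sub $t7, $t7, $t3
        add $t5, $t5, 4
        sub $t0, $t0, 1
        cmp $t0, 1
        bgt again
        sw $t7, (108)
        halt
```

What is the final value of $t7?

66

li $t7, 12 → $t7=12
li $t3, 0 → $t3=0
li $t0, 4 → $t0=4
li $t5, 100 → $t5=100
lw $t7, 0($t5) → $t7=M[100]=-2
sub $t3, $t3, $t7 → $t3=0-(-2)=2
xor $t3, $t3, 12 → $t3=2^12=14
sub $t7, $t7, $t3 → $t7=(-2)-14=-16
add $t5, $t5, 4 → $t5=100+4=104
sub $t0, $t0, 1 → $t0=4-1=3
cmp $t0, 1  (cmp 3,1)
bgt again: taken
lw $t7, 0($t5) → $t7=M[104]=22
sub $t3, $t3, $t7 → $t3=14-22=-8
xor $t3, $t3, 12 → $t3=(-8)^12=-12
sub $t7, $t7, $t3 → $t7=22-(-12)=34
add $t5, $t5, 4 → $t5=104+4=108
sub $t0, $t0, 1 → $t0=3-1=2
cmp $t0, 1  (cmp 2,1)
bgt again: taken
lw $t7, 0($t5) → $t7=M[108]=21
sub $t3, $t3, $t7 → $t3=(-12)-21=-33
xor $t3, $t3, 12 → $t3=(-33)^12=-45
sub $t7, $t7, $t3 → $t7=21-(-45)=66
add $t5, $t5, 4 → $t5=108+4=112
sub $t0, $t0, 1 → $t0=2-1=1
cmp $t0, 1  (cmp 1,1)
bgt again: not taken
sw $t7, (108) → M[108]=66
halt.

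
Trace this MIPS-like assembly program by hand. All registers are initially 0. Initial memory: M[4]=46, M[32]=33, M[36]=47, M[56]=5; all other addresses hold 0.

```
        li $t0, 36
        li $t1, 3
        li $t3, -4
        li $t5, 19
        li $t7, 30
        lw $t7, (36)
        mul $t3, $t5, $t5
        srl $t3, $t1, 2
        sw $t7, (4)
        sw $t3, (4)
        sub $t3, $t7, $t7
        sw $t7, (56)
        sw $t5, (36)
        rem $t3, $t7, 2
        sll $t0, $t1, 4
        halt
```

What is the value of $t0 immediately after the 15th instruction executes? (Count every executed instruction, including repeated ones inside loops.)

48

after li $t0, 36: $t0=36
after li $t1, 3: $t1=3
after li $t3, -4: $t3=-4
after li $t5, 19: $t5=19
after li $t7, 30: $t7=30
after lw $t7, (36): $t7=M[36]=47
after mul $t3, $t5, $t5: $t3=19*19=361
after srl $t3, $t1, 2: $t3=3>>2=0
sw $t7, (4) → M[4]=47
sw $t3, (4) → M[4]=0
after sub $t3, $t7, $t7: $t3=47-47=0
sw $t7, (56) → M[56]=47
sw $t5, (36) → M[36]=19
after rem $t3, $t7, 2: $t3=47%2=1
after sll $t0, $t1, 4: $t0=3<<4=48
After step 15: $t0 = 48.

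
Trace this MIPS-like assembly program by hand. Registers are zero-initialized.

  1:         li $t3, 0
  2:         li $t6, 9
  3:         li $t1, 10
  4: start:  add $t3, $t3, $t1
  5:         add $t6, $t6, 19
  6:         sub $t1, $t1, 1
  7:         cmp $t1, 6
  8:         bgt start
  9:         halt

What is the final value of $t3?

li $t3, 0 → $t3=0
li $t6, 9 → $t6=9
li $t1, 10 → $t1=10
add $t3, $t3, $t1 → $t3=0+10=10
add $t6, $t6, 19 → $t6=9+19=28
sub $t1, $t1, 1 → $t1=10-1=9
cmp $t1, 6  (cmp 9,6)
bgt start: taken
add $t3, $t3, $t1 → $t3=10+9=19
add $t6, $t6, 19 → $t6=28+19=47
sub $t1, $t1, 1 → $t1=9-1=8
cmp $t1, 6  (cmp 8,6)
bgt start: taken
add $t3, $t3, $t1 → $t3=19+8=27
add $t6, $t6, 19 → $t6=47+19=66
sub $t1, $t1, 1 → $t1=8-1=7
cmp $t1, 6  (cmp 7,6)
bgt start: taken
add $t3, $t3, $t1 → $t3=27+7=34
add $t6, $t6, 19 → $t6=66+19=85
sub $t1, $t1, 1 → $t1=7-1=6
cmp $t1, 6  (cmp 6,6)
bgt start: not taken
halt.

34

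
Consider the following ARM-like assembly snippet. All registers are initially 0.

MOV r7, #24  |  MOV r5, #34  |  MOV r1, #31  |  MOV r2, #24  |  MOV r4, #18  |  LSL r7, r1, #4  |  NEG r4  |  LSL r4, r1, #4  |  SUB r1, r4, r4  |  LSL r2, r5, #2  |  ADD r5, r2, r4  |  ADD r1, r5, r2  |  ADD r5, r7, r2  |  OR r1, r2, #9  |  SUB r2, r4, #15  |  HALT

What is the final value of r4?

496

after MOV r7, #24: r7=24
after MOV r5, #34: r5=34
after MOV r1, #31: r1=31
after MOV r2, #24: r2=24
after MOV r4, #18: r4=18
after LSL r7, r1, #4: r7=31<<4=496
after NEG r4: r4=-(18)=-18
after LSL r4, r1, #4: r4=31<<4=496
after SUB r1, r4, r4: r1=496-496=0
after LSL r2, r5, #2: r2=34<<2=136
after ADD r5, r2, r4: r5=136+496=632
after ADD r1, r5, r2: r1=632+136=768
after ADD r5, r7, r2: r5=496+136=632
after OR r1, r2, #9: r1=136|9=137
after SUB r2, r4, #15: r2=496-15=481
halt.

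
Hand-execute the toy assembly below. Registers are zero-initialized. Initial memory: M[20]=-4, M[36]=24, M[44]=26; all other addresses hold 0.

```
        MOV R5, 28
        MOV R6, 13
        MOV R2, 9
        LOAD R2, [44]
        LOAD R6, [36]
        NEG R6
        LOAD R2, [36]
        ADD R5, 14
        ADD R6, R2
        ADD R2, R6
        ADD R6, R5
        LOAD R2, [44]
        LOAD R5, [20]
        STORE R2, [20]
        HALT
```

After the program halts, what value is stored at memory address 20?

R5=28
R6=13
R2=9
R2=M[44]=26
R6=M[36]=24
R6=-(24)=-24
R2=M[36]=24
R5=28+14=42
R6=(-24)+24=0
R2=24+0=24
R6=0+42=42
R2=M[44]=26
R5=M[20]=-4
STORE R2, [20] → M[20]=26
halt.

26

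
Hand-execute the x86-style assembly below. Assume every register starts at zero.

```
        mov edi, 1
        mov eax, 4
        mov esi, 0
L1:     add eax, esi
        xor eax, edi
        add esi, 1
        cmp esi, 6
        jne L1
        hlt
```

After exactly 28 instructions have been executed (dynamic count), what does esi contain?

5

mov edi, 1 → edi=1
mov eax, 4 → eax=4
mov esi, 0 → esi=0
add eax, esi → eax=4+0=4
xor eax, edi → eax=4^1=5
add esi, 1 → esi=0+1=1
cmp esi, 6  (cmp 1,6)
jne L1: taken
add eax, esi → eax=5+1=6
xor eax, edi → eax=6^1=7
add esi, 1 → esi=1+1=2
cmp esi, 6  (cmp 2,6)
jne L1: taken
add eax, esi → eax=7+2=9
xor eax, edi → eax=9^1=8
add esi, 1 → esi=2+1=3
cmp esi, 6  (cmp 3,6)
jne L1: taken
add eax, esi → eax=8+3=11
xor eax, edi → eax=11^1=10
add esi, 1 → esi=3+1=4
cmp esi, 6  (cmp 4,6)
jne L1: taken
add eax, esi → eax=10+4=14
xor eax, edi → eax=14^1=15
add esi, 1 → esi=4+1=5
cmp esi, 6  (cmp 5,6)
jne L1: taken
After step 28: esi = 5.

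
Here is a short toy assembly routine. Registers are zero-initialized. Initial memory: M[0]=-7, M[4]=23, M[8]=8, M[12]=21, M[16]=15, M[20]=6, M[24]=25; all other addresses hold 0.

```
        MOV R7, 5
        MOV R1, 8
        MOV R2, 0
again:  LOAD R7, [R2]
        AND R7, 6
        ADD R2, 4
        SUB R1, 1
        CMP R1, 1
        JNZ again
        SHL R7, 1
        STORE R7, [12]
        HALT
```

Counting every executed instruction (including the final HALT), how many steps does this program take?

48

MOV R7, 5 → R7=5
MOV R1, 8 → R1=8
MOV R2, 0 → R2=0
LOAD R7, [R2] → R7=M[0]=-7
AND R7, 6 → R7=(-7)&6=0
ADD R2, 4 → R2=0+4=4
SUB R1, 1 → R1=8-1=7
CMP R1, 1  (cmp 7,1)
JNZ again: taken
LOAD R7, [R2] → R7=M[4]=23
AND R7, 6 → R7=23&6=6
ADD R2, 4 → R2=4+4=8
SUB R1, 1 → R1=7-1=6
CMP R1, 1  (cmp 6,1)
JNZ again: taken
LOAD R7, [R2] → R7=M[8]=8
AND R7, 6 → R7=8&6=0
ADD R2, 4 → R2=8+4=12
SUB R1, 1 → R1=6-1=5
CMP R1, 1  (cmp 5,1)
JNZ again: taken
LOAD R7, [R2] → R7=M[12]=21
AND R7, 6 → R7=21&6=4
ADD R2, 4 → R2=12+4=16
SUB R1, 1 → R1=5-1=4
CMP R1, 1  (cmp 4,1)
JNZ again: taken
LOAD R7, [R2] → R7=M[16]=15
AND R7, 6 → R7=15&6=6
ADD R2, 4 → R2=16+4=20
SUB R1, 1 → R1=4-1=3
CMP R1, 1  (cmp 3,1)
JNZ again: taken
LOAD R7, [R2] → R7=M[20]=6
AND R7, 6 → R7=6&6=6
ADD R2, 4 → R2=20+4=24
SUB R1, 1 → R1=3-1=2
CMP R1, 1  (cmp 2,1)
JNZ again: taken
LOAD R7, [R2] → R7=M[24]=25
AND R7, 6 → R7=25&6=0
ADD R2, 4 → R2=24+4=28
SUB R1, 1 → R1=2-1=1
CMP R1, 1  (cmp 1,1)
JNZ again: not taken
SHL R7, 1 → R7=0<<1=0
STORE R7, [12] → M[12]=0
halt.
Total executed instructions: 48.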